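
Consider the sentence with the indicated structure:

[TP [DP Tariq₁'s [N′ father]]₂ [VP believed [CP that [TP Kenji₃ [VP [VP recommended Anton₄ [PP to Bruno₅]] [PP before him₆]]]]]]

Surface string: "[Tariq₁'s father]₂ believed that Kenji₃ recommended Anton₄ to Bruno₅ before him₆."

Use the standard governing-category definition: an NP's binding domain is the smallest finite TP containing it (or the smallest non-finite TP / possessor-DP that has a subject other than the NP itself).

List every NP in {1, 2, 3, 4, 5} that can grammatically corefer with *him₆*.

{1, 2, 4, 5}

*him* is a pronoun, so Principle B applies: it must be free in its binding domain.
Binding domain of *him₆*: the embedded TP, whose subject is Kenji₃.
*Tariq₁* and the pronoun do not c-command one another → neither Principle B nor Principle C is at stake; coindexation permitted.
*[Tariq₁'s father]₂* c-commands the pronoun but from outside its binding domain, and is not c-commanded by it → coindexation permitted.
*Kenji₃* c-commands the pronoun within its binding domain → coindexation would violate Principle B.
*Anton₄* and the pronoun do not c-command one another → neither Principle B nor Principle C is at stake; coindexation permitted.
*Bruno₅* and the pronoun do not c-command one another → neither Principle B nor Principle C is at stake; coindexation permitted.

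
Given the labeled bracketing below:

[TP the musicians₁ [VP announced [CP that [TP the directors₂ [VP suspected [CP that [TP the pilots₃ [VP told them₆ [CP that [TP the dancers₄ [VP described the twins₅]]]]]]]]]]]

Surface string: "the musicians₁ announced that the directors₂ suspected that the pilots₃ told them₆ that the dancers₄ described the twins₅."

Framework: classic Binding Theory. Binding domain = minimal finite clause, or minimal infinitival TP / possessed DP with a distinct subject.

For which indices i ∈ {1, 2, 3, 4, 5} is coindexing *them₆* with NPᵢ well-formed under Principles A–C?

*them* is a pronoun, so Principle B applies: it must be free in its binding domain.
Binding domain of *them₆*: the embedded TP, whose subject is the pilots₃.
*the musicians₁* c-commands the pronoun but from outside its binding domain, and is not c-commanded by it → coindexation permitted.
*the directors₂* c-commands the pronoun but from outside its binding domain, and is not c-commanded by it → coindexation permitted.
*the pilots₃* c-commands the pronoun within its binding domain → coindexation would violate Principle B.
*the dancers₄*: the pronoun c-commands this R-expression → coindexation would violate Principle C on *the dancers₄*.
*the twins₅*: the pronoun c-commands this R-expression → coindexation would violate Principle C on *the twins₅*.

{1, 2}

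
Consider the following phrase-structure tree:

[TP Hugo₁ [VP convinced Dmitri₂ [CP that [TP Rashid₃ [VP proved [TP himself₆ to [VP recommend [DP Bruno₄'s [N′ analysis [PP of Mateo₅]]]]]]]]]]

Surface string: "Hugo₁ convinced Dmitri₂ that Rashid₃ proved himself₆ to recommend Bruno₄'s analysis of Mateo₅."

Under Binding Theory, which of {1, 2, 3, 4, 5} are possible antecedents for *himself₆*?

{3}

*himself* is an anaphor, so Principle A applies: it must be bound in its binding domain.
Binding domain of *himself₆*: the embedded TP, whose subject is Rashid₃.
*Hugo₁* c-commands the anaphor but is outside its binding domain → cannot satisfy Principle A.
*Dmitri₂* c-commands the anaphor but is outside its binding domain → cannot satisfy Principle A.
*Rashid₃* c-commands the anaphor within its binding domain → licit binder.
*Bruno₄* does not c-command the anaphor → cannot bind it.
*Mateo₅* does not c-command the anaphor → cannot bind it.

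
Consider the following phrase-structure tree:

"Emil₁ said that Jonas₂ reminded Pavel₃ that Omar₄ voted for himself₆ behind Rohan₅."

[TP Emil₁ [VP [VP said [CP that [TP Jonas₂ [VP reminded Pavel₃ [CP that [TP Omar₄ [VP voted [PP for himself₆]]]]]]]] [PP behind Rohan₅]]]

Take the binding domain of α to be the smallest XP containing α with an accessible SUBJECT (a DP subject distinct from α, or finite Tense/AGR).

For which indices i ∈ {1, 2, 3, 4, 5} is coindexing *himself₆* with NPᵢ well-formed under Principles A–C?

{4}

*himself* is an anaphor, so Principle A applies: it must be bound in its binding domain.
Binding domain of *himself₆*: the embedded TP, whose subject is Omar₄.
*Emil₁* c-commands the anaphor but is outside its binding domain → cannot satisfy Principle A.
*Jonas₂* c-commands the anaphor but is outside its binding domain → cannot satisfy Principle A.
*Pavel₃* c-commands the anaphor but is outside its binding domain → cannot satisfy Principle A.
*Omar₄* c-commands the anaphor within its binding domain → licit binder.
*Rohan₅* does not c-command the anaphor → cannot bind it.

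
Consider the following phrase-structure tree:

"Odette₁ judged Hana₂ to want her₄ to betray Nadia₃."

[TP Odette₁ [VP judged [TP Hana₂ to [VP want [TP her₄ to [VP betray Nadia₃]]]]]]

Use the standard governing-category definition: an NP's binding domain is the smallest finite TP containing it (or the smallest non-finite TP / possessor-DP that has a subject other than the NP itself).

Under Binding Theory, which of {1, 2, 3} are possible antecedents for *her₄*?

*her* is a pronoun, so Principle B applies: it must be free in its binding domain.
Binding domain of *her₄*: the embedded TP, whose subject is Hana₂.
*Odette₁* c-commands the pronoun but from outside its binding domain, and is not c-commanded by it → coindexation permitted.
*Hana₂* c-commands the pronoun within its binding domain → coindexation would violate Principle B.
*Nadia₃*: the pronoun c-commands this R-expression → coindexation would violate Principle C on *Nadia₃*.

{1}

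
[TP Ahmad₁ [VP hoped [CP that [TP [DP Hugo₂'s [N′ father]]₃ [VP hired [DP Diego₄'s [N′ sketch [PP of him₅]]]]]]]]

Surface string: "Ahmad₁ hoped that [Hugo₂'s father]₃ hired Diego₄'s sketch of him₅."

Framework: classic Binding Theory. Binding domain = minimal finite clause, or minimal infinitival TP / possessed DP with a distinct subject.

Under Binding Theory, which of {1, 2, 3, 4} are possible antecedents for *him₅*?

{1, 2, 3}

*him* is a pronoun, so Principle B applies: it must be free in its binding domain.
Binding domain of *him₅*: the possessed DP, whose subject is Diego₄.
*Ahmad₁* c-commands the pronoun but from outside its binding domain, and is not c-commanded by it → coindexation permitted.
*Hugo₂* and the pronoun do not c-command one another → neither Principle B nor Principle C is at stake; coindexation permitted.
*[Hugo₂'s father]₃* c-commands the pronoun but from outside its binding domain, and is not c-commanded by it → coindexation permitted.
*Diego₄* c-commands the pronoun within its binding domain → coindexation would violate Principle B.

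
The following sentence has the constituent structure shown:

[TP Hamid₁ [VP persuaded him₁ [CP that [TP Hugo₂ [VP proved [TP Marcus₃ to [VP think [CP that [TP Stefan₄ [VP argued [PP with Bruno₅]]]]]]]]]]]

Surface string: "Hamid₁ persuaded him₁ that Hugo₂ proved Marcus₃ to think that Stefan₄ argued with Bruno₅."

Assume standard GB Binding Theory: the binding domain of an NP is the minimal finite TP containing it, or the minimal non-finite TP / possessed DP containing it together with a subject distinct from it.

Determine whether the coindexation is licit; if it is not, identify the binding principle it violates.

Principle B

The two coindexed NPs are *Hamid₁* and *him₁*.
*him₁* is a pronoun. Its binding domain is the matrix TP, whose subject is Hamid₁.
*Hamid₁* c-commands it within that domain and carries the same index.
The pronoun is locally bound → Principle B violation.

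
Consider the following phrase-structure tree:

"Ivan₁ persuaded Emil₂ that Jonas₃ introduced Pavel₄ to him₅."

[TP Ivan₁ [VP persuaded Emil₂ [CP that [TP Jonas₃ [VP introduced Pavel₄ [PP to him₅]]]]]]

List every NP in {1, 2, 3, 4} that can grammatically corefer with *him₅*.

*him* is a pronoun, so Principle B applies: it must be free in its binding domain.
Binding domain of *him₅*: the embedded TP, whose subject is Jonas₃.
*Ivan₁* c-commands the pronoun but from outside its binding domain, and is not c-commanded by it → coindexation permitted.
*Emil₂* c-commands the pronoun but from outside its binding domain, and is not c-commanded by it → coindexation permitted.
*Jonas₃* c-commands the pronoun within its binding domain → coindexation would violate Principle B.
*Pavel₄* c-commands the pronoun within its binding domain → coindexation would violate Principle B.

{1, 2}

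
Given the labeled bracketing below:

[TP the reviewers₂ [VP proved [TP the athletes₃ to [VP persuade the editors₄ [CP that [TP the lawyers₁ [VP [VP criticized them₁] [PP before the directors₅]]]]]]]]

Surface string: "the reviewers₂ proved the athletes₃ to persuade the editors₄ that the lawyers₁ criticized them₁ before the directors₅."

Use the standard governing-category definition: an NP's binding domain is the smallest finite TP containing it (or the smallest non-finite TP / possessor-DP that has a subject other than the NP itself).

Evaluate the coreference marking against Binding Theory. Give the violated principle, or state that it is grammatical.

Principle B

The two coindexed NPs are *the lawyers₁* and *them₁*.
*them₁* is a pronoun. Its binding domain is the embedded TP, whose subject is the lawyers₁.
*the lawyers₁* c-commands it within that domain and carries the same index.
The pronoun is locally bound → Principle B violation.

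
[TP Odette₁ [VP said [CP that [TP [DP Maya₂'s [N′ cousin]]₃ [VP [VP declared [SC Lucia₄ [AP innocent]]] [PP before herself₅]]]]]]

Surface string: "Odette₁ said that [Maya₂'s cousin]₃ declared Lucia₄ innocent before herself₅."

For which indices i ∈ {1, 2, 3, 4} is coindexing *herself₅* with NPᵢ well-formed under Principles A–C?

*herself* is an anaphor, so Principle A applies: it must be bound in its binding domain.
Binding domain of *herself₅*: the embedded TP, whose subject is [Maya₂'s cousin]₃.
*Odette₁* c-commands the anaphor but is outside its binding domain → cannot satisfy Principle A.
*Maya₂* does not c-command the anaphor → cannot bind it.
*[Maya₂'s cousin]₃* c-commands the anaphor within its binding domain → licit binder.
*Lucia₄* does not c-command the anaphor → cannot bind it.

{3}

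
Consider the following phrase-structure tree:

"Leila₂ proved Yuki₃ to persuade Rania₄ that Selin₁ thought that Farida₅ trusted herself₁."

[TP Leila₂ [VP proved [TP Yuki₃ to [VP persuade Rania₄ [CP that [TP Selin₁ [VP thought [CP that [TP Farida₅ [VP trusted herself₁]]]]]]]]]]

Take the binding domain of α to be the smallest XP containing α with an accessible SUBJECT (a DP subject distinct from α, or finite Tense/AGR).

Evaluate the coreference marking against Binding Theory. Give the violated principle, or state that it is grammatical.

The two coindexed NPs are *Selin₁* and *herself₁*.
*herself₁* is an anaphor. Principle A requires it to be bound within its binding domain — the embedded TP, whose subject is Farida₅.
Within that domain it is c-commanded by *Farida₅*, which does not share its index.
*Selin₁* does c-command the anaphor, but from outside its binding domain.
The anaphor is unbound in its domain → Principle A violation.

Principle A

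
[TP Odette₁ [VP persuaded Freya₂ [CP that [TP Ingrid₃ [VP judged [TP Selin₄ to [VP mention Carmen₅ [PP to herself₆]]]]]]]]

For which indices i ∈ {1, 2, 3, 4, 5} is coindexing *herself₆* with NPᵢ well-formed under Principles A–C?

{4, 5}

*herself* is an anaphor, so Principle A applies: it must be bound in its binding domain.
Binding domain of *herself₆*: the embedded TP, whose subject is Selin₄.
*Odette₁* c-commands the anaphor but is outside its binding domain → cannot satisfy Principle A.
*Freya₂* c-commands the anaphor but is outside its binding domain → cannot satisfy Principle A.
*Ingrid₃* c-commands the anaphor but is outside its binding domain → cannot satisfy Principle A.
*Selin₄* c-commands the anaphor within its binding domain → licit binder.
*Carmen₅* c-commands the anaphor within its binding domain → licit binder.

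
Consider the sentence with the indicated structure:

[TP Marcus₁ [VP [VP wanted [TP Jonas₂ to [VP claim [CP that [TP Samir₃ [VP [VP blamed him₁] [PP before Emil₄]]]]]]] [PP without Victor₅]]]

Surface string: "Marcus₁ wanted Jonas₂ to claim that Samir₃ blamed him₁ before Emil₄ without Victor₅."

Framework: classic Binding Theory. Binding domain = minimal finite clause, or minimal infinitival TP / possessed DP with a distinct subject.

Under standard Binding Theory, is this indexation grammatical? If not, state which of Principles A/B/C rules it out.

The two coindexed NPs are *Marcus₁* and *him₁*.
*him₁* is a pronoun; its binding domain is the embedded TP, whose subject is Samir₃. Within that domain it is c-commanded only by *Samir₃*, which carries a different index — the pronoun is free locally, so Principle B holds.
*Marcus₁* is an R-expression; *him₁* does not c-command it, and no other NP shares its index, so Principle C is satisfied.
All principles are respected.

grammatical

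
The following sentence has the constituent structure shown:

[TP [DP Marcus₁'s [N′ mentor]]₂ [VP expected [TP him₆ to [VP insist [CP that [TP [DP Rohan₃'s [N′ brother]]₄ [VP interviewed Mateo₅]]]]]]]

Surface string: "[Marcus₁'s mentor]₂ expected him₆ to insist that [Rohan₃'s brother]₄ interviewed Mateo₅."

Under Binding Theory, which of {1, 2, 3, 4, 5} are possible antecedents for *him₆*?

{1}

*him* is a pronoun, so Principle B applies: it must be free in its binding domain.
Binding domain of *him₆*: the matrix TP, whose subject is [Marcus₁'s mentor]₂.
*Marcus₁* and the pronoun do not c-command one another → neither Principle B nor Principle C is at stake; coindexation permitted.
*[Marcus₁'s mentor]₂* c-commands the pronoun within its binding domain → coindexation would violate Principle B.
*Rohan₃*: the pronoun c-commands this R-expression → coindexation would violate Principle C on *Rohan₃*.
*[Rohan₃'s brother]₄*: the pronoun c-commands this R-expression → coindexation would violate Principle C on *[Rohan₃'s brother]₄*.
*Mateo₅*: the pronoun c-commands this R-expression → coindexation would violate Principle C on *Mateo₅*.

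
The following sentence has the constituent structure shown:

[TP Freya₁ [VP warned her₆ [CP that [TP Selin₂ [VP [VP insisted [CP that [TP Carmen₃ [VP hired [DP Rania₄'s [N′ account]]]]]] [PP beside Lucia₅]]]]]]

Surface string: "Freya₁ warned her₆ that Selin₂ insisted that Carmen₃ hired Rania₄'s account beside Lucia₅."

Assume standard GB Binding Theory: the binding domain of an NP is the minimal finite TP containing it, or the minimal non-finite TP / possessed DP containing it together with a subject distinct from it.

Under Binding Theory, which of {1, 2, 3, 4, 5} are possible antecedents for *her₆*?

none

*her* is a pronoun, so Principle B applies: it must be free in its binding domain.
Binding domain of *her₆*: the matrix TP, whose subject is Freya₁.
*Freya₁* c-commands the pronoun within its binding domain → coindexation would violate Principle B.
*Selin₂*: the pronoun c-commands this R-expression → coindexation would violate Principle C on *Selin₂*.
*Carmen₃*: the pronoun c-commands this R-expression → coindexation would violate Principle C on *Carmen₃*.
*Rania₄*: the pronoun c-commands this R-expression → coindexation would violate Principle C on *Rania₄*.
*Lucia₅*: the pronoun c-commands this R-expression → coindexation would violate Principle C on *Lucia₅*.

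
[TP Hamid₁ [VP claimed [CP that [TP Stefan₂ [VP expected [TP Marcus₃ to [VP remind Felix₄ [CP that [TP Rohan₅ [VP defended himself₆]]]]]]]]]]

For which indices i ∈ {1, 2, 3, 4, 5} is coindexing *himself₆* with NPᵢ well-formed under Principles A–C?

*himself* is an anaphor, so Principle A applies: it must be bound in its binding domain.
Binding domain of *himself₆*: the embedded TP, whose subject is Rohan₅.
*Hamid₁* c-commands the anaphor but is outside its binding domain → cannot satisfy Principle A.
*Stefan₂* c-commands the anaphor but is outside its binding domain → cannot satisfy Principle A.
*Marcus₃* c-commands the anaphor but is outside its binding domain → cannot satisfy Principle A.
*Felix₄* c-commands the anaphor but is outside its binding domain → cannot satisfy Principle A.
*Rohan₅* c-commands the anaphor within its binding domain → licit binder.

{5}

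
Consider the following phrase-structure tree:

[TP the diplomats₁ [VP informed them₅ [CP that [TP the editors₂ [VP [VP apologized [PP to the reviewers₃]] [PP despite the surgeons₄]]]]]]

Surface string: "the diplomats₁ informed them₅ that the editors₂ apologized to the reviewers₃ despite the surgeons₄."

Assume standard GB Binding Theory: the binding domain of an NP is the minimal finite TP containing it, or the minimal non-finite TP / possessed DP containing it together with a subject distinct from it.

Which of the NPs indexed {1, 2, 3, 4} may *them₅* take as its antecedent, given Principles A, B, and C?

none

*them* is a pronoun, so Principle B applies: it must be free in its binding domain.
Binding domain of *them₅*: the matrix TP, whose subject is the diplomats₁.
*the diplomats₁* c-commands the pronoun within its binding domain → coindexation would violate Principle B.
*the editors₂*: the pronoun c-commands this R-expression → coindexation would violate Principle C on *the editors₂*.
*the reviewers₃*: the pronoun c-commands this R-expression → coindexation would violate Principle C on *the reviewers₃*.
*the surgeons₄*: the pronoun c-commands this R-expression → coindexation would violate Principle C on *the surgeons₄*.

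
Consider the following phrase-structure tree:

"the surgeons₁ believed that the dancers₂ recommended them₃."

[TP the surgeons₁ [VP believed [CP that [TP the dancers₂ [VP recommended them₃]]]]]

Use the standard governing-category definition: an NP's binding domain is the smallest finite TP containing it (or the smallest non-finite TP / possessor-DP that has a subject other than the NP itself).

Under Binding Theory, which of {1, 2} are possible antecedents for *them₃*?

*them* is a pronoun, so Principle B applies: it must be free in its binding domain.
Binding domain of *them₃*: the embedded TP, whose subject is the dancers₂.
*the surgeons₁* c-commands the pronoun but from outside its binding domain, and is not c-commanded by it → coindexation permitted.
*the dancers₂* c-commands the pronoun within its binding domain → coindexation would violate Principle B.

{1}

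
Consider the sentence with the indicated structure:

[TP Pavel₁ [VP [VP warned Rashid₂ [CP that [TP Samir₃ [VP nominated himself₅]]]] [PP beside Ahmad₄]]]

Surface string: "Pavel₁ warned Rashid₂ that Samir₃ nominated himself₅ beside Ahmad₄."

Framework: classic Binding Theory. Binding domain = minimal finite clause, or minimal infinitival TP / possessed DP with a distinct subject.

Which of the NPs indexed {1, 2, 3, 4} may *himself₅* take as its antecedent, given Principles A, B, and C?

{3}

*himself* is an anaphor, so Principle A applies: it must be bound in its binding domain.
Binding domain of *himself₅*: the embedded TP, whose subject is Samir₃.
*Pavel₁* c-commands the anaphor but is outside its binding domain → cannot satisfy Principle A.
*Rashid₂* c-commands the anaphor but is outside its binding domain → cannot satisfy Principle A.
*Samir₃* c-commands the anaphor within its binding domain → licit binder.
*Ahmad₄* does not c-command the anaphor → cannot bind it.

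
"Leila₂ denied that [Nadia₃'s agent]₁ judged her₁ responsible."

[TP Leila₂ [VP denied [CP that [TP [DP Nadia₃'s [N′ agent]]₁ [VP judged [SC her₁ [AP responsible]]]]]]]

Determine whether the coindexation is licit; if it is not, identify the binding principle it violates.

Principle B

The two coindexed NPs are *[Nadia₃'s agent]₁* and *her₁*.
*her₁* is a pronoun. Its binding domain is the embedded TP, whose subject is [Nadia₃'s agent]₁.
*[Nadia₃'s agent]₁* c-commands it within that domain and carries the same index.
The pronoun is locally bound → Principle B violation.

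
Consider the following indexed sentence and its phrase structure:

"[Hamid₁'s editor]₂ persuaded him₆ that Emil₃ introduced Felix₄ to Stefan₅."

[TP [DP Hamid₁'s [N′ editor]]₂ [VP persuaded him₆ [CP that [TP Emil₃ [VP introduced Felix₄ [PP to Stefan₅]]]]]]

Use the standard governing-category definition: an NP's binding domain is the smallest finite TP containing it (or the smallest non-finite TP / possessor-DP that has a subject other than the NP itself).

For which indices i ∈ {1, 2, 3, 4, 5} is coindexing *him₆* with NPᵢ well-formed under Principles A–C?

*him* is a pronoun, so Principle B applies: it must be free in its binding domain.
Binding domain of *him₆*: the matrix TP, whose subject is [Hamid₁'s editor]₂.
*Hamid₁* and the pronoun do not c-command one another → neither Principle B nor Principle C is at stake; coindexation permitted.
*[Hamid₁'s editor]₂* c-commands the pronoun within its binding domain → coindexation would violate Principle B.
*Emil₃*: the pronoun c-commands this R-expression → coindexation would violate Principle C on *Emil₃*.
*Felix₄*: the pronoun c-commands this R-expression → coindexation would violate Principle C on *Felix₄*.
*Stefan₅*: the pronoun c-commands this R-expression → coindexation would violate Principle C on *Stefan₅*.

{1}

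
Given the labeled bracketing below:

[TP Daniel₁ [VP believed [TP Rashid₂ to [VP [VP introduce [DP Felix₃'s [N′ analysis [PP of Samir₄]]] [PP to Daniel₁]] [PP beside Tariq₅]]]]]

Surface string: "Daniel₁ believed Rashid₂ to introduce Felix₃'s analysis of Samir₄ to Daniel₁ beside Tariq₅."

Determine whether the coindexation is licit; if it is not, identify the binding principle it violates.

Principle C

The two coindexed NPs are *Daniel₁* (the lower occurrence) and *Daniel₁* (the higher occurrence).
*Daniel₁* (the lower occurrence) is an R-expression. Principle C requires it to be free everywhere.
*Daniel₁* (the higher occurrence) c-commands it and carries the same index.
The R-expression is bound → Principle C violation.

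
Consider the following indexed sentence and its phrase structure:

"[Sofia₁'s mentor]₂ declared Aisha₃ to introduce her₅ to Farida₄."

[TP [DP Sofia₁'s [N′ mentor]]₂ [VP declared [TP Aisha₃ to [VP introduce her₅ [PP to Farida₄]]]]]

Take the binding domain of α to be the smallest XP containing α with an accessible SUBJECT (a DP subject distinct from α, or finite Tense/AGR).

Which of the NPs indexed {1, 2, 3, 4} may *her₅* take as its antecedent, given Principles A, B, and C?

{1, 2}

*her* is a pronoun, so Principle B applies: it must be free in its binding domain.
Binding domain of *her₅*: the embedded TP, whose subject is Aisha₃.
*Sofia₁* and the pronoun do not c-command one another → neither Principle B nor Principle C is at stake; coindexation permitted.
*[Sofia₁'s mentor]₂* c-commands the pronoun but from outside its binding domain, and is not c-commanded by it → coindexation permitted.
*Aisha₃* c-commands the pronoun within its binding domain → coindexation would violate Principle B.
*Farida₄*: the pronoun c-commands this R-expression → coindexation would violate Principle C on *Farida₄*.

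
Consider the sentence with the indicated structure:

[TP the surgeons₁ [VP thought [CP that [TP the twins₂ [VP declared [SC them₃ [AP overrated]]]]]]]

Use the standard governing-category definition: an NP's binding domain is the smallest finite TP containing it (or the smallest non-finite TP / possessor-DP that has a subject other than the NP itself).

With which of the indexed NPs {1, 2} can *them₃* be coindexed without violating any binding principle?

*them* is a pronoun, so Principle B applies: it must be free in its binding domain.
Binding domain of *them₃*: the embedded TP, whose subject is the twins₂.
*the surgeons₁* c-commands the pronoun but from outside its binding domain, and is not c-commanded by it → coindexation permitted.
*the twins₂* c-commands the pronoun within its binding domain → coindexation would violate Principle B.

{1}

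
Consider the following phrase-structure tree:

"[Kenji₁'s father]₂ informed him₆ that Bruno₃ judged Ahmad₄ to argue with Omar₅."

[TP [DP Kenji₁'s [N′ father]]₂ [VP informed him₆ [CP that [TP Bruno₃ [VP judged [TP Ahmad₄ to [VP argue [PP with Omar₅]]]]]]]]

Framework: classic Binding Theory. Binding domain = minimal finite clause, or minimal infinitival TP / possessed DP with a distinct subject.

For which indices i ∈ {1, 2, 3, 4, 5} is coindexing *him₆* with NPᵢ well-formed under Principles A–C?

{1}

*him* is a pronoun, so Principle B applies: it must be free in its binding domain.
Binding domain of *him₆*: the matrix TP, whose subject is [Kenji₁'s father]₂.
*Kenji₁* and the pronoun do not c-command one another → neither Principle B nor Principle C is at stake; coindexation permitted.
*[Kenji₁'s father]₂* c-commands the pronoun within its binding domain → coindexation would violate Principle B.
*Bruno₃*: the pronoun c-commands this R-expression → coindexation would violate Principle C on *Bruno₃*.
*Ahmad₄*: the pronoun c-commands this R-expression → coindexation would violate Principle C on *Ahmad₄*.
*Omar₅*: the pronoun c-commands this R-expression → coindexation would violate Principle C on *Omar₅*.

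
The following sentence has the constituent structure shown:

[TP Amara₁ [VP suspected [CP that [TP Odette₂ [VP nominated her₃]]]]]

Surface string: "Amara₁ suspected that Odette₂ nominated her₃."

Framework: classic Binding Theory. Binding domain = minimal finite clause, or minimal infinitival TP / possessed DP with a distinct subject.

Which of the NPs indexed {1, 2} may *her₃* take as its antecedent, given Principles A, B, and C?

*her* is a pronoun, so Principle B applies: it must be free in its binding domain.
Binding domain of *her₃*: the embedded TP, whose subject is Odette₂.
*Amara₁* c-commands the pronoun but from outside its binding domain, and is not c-commanded by it → coindexation permitted.
*Odette₂* c-commands the pronoun within its binding domain → coindexation would violate Principle B.

{1}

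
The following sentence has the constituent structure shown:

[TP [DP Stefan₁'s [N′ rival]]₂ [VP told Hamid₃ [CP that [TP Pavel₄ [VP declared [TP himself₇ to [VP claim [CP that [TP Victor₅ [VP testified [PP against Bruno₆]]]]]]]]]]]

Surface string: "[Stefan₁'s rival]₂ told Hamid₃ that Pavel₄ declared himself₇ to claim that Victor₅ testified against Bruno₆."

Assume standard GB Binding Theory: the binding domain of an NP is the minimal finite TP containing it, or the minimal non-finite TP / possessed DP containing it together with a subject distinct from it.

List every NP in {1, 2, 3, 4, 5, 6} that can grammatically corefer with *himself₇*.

{4}

*himself* is an anaphor, so Principle A applies: it must be bound in its binding domain.
Binding domain of *himself₇*: the embedded TP, whose subject is Pavel₄.
*Stefan₁* does not c-command the anaphor → cannot bind it.
*[Stefan₁'s rival]₂* c-commands the anaphor but is outside its binding domain → cannot satisfy Principle A.
*Hamid₃* c-commands the anaphor but is outside its binding domain → cannot satisfy Principle A.
*Pavel₄* c-commands the anaphor within its binding domain → licit binder.
*Victor₅* does not c-command the anaphor → cannot bind it.
*Bruno₆* does not c-command the anaphor → cannot bind it.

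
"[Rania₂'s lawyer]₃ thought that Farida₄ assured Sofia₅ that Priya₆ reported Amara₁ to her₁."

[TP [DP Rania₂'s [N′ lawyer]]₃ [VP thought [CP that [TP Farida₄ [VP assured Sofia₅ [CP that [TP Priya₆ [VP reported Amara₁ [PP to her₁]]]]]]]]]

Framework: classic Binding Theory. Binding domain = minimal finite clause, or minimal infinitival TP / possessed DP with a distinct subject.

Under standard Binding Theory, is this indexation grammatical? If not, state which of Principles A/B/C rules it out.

The two coindexed NPs are *Amara₁* and *her₁*.
*her₁* is a pronoun. Its binding domain is the embedded TP, whose subject is Priya₆.
*Amara₁* c-commands it within that domain and carries the same index.
The pronoun is locally bound → Principle B violation.

Principle B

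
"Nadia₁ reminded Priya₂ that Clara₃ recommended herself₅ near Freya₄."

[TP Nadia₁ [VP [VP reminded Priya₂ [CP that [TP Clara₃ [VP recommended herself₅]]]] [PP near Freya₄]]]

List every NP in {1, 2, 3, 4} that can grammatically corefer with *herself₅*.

*herself* is an anaphor, so Principle A applies: it must be bound in its binding domain.
Binding domain of *herself₅*: the embedded TP, whose subject is Clara₃.
*Nadia₁* c-commands the anaphor but is outside its binding domain → cannot satisfy Principle A.
*Priya₂* c-commands the anaphor but is outside its binding domain → cannot satisfy Principle A.
*Clara₃* c-commands the anaphor within its binding domain → licit binder.
*Freya₄* does not c-command the anaphor → cannot bind it.

{3}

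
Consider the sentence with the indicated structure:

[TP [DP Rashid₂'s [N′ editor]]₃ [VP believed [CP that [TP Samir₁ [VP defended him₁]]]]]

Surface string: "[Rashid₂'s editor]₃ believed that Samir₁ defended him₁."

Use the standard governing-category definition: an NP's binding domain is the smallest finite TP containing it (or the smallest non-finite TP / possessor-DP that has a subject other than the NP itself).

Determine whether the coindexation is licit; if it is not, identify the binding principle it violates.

The two coindexed NPs are *Samir₁* and *him₁*.
*him₁* is a pronoun. Its binding domain is the embedded TP, whose subject is Samir₁.
*Samir₁* c-commands it within that domain and carries the same index.
The pronoun is locally bound → Principle B violation.

Principle B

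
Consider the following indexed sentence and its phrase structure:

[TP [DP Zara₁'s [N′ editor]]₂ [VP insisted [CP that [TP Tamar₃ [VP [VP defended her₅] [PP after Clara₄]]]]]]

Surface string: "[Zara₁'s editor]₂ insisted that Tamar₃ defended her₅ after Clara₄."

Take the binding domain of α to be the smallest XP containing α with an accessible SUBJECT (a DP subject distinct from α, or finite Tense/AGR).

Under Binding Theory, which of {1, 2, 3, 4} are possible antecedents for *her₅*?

{1, 2, 4}

*her* is a pronoun, so Principle B applies: it must be free in its binding domain.
Binding domain of *her₅*: the embedded TP, whose subject is Tamar₃.
*Zara₁* and the pronoun do not c-command one another → neither Principle B nor Principle C is at stake; coindexation permitted.
*[Zara₁'s editor]₂* c-commands the pronoun but from outside its binding domain, and is not c-commanded by it → coindexation permitted.
*Tamar₃* c-commands the pronoun within its binding domain → coindexation would violate Principle B.
*Clara₄* and the pronoun do not c-command one another → neither Principle B nor Principle C is at stake; coindexation permitted.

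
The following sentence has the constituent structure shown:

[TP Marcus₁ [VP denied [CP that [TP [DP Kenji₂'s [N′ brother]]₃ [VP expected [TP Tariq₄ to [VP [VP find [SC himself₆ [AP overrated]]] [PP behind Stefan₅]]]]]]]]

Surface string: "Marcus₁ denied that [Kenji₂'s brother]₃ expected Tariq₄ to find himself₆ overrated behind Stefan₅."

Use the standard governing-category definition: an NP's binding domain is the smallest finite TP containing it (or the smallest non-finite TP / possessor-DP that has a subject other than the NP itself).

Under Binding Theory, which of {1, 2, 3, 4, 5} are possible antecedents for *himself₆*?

{4}

*himself* is an anaphor, so Principle A applies: it must be bound in its binding domain.
Binding domain of *himself₆*: the embedded TP, whose subject is Tariq₄.
*Marcus₁* c-commands the anaphor but is outside its binding domain → cannot satisfy Principle A.
*Kenji₂* does not c-command the anaphor → cannot bind it.
*[Kenji₂'s brother]₃* c-commands the anaphor but is outside its binding domain → cannot satisfy Principle A.
*Tariq₄* c-commands the anaphor within its binding domain → licit binder.
*Stefan₅* does not c-command the anaphor → cannot bind it.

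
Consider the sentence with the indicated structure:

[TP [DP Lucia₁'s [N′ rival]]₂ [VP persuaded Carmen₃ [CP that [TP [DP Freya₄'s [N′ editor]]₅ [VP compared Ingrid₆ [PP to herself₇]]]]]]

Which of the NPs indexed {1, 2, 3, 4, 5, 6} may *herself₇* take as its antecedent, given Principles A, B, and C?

*herself* is an anaphor, so Principle A applies: it must be bound in its binding domain.
Binding domain of *herself₇*: the embedded TP, whose subject is [Freya₄'s editor]₅.
*Lucia₁* does not c-command the anaphor → cannot bind it.
*[Lucia₁'s rival]₂* c-commands the anaphor but is outside its binding domain → cannot satisfy Principle A.
*Carmen₃* c-commands the anaphor but is outside its binding domain → cannot satisfy Principle A.
*Freya₄* does not c-command the anaphor → cannot bind it.
*[Freya₄'s editor]₅* c-commands the anaphor within its binding domain → licit binder.
*Ingrid₆* c-commands the anaphor within its binding domain → licit binder.

{5, 6}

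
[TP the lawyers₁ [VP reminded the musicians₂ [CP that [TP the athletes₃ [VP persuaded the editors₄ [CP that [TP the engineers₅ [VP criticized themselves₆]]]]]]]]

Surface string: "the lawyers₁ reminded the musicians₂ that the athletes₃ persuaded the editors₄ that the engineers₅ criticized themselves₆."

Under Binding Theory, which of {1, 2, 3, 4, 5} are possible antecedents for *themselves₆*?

*themselves* is an anaphor, so Principle A applies: it must be bound in its binding domain.
Binding domain of *themselves₆*: the embedded TP, whose subject is the engineers₅.
*the lawyers₁* c-commands the anaphor but is outside its binding domain → cannot satisfy Principle A.
*the musicians₂* c-commands the anaphor but is outside its binding domain → cannot satisfy Principle A.
*the athletes₃* c-commands the anaphor but is outside its binding domain → cannot satisfy Principle A.
*the editors₄* c-commands the anaphor but is outside its binding domain → cannot satisfy Principle A.
*the engineers₅* c-commands the anaphor within its binding domain → licit binder.

{5}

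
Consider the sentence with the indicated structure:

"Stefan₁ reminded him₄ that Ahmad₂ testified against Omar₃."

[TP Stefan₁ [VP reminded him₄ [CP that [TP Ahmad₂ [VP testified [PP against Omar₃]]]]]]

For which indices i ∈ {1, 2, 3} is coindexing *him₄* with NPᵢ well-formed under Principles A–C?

none

*him* is a pronoun, so Principle B applies: it must be free in its binding domain.
Binding domain of *him₄*: the matrix TP, whose subject is Stefan₁.
*Stefan₁* c-commands the pronoun within its binding domain → coindexation would violate Principle B.
*Ahmad₂*: the pronoun c-commands this R-expression → coindexation would violate Principle C on *Ahmad₂*.
*Omar₃*: the pronoun c-commands this R-expression → coindexation would violate Principle C on *Omar₃*.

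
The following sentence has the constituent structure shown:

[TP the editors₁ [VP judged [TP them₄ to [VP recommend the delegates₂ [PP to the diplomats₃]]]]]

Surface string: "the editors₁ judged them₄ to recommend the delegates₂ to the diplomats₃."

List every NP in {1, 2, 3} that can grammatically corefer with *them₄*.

*them* is a pronoun, so Principle B applies: it must be free in its binding domain.
Binding domain of *them₄*: the matrix TP, whose subject is the editors₁.
*the editors₁* c-commands the pronoun within its binding domain → coindexation would violate Principle B.
*the delegates₂*: the pronoun c-commands this R-expression → coindexation would violate Principle C on *the delegates₂*.
*the diplomats₃*: the pronoun c-commands this R-expression → coindexation would violate Principle C on *the diplomats₃*.

none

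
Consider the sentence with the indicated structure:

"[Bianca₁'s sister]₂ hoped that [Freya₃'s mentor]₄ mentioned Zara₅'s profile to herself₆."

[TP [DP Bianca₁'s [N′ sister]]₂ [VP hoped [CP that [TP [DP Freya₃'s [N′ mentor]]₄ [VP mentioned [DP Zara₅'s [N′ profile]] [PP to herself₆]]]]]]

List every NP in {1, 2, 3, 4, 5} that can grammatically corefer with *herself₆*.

*herself* is an anaphor, so Principle A applies: it must be bound in its binding domain.
Binding domain of *herself₆*: the embedded TP, whose subject is [Freya₃'s mentor]₄.
*Bianca₁* does not c-command the anaphor → cannot bind it.
*[Bianca₁'s sister]₂* c-commands the anaphor but is outside its binding domain → cannot satisfy Principle A.
*Freya₃* does not c-command the anaphor → cannot bind it.
*[Freya₃'s mentor]₄* c-commands the anaphor within its binding domain → licit binder.
*Zara₅* does not c-command the anaphor → cannot bind it.

{4}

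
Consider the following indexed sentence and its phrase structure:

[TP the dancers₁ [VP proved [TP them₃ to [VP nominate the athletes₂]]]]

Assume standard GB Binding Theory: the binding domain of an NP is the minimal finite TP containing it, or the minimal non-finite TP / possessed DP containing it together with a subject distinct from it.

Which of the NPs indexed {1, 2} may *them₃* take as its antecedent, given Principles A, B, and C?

none

*them* is a pronoun, so Principle B applies: it must be free in its binding domain.
Binding domain of *them₃*: the matrix TP, whose subject is the dancers₁.
*the dancers₁* c-commands the pronoun within its binding domain → coindexation would violate Principle B.
*the athletes₂*: the pronoun c-commands this R-expression → coindexation would violate Principle C on *the athletes₂*.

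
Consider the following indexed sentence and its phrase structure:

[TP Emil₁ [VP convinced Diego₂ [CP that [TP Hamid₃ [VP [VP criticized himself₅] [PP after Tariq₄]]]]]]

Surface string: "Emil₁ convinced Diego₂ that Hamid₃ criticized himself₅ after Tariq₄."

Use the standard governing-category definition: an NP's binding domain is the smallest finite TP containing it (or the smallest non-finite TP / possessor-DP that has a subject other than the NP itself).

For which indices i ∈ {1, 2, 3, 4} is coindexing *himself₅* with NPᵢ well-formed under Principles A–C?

*himself* is an anaphor, so Principle A applies: it must be bound in its binding domain.
Binding domain of *himself₅*: the embedded TP, whose subject is Hamid₃.
*Emil₁* c-commands the anaphor but is outside its binding domain → cannot satisfy Principle A.
*Diego₂* c-commands the anaphor but is outside its binding domain → cannot satisfy Principle A.
*Hamid₃* c-commands the anaphor within its binding domain → licit binder.
*Tariq₄* does not c-command the anaphor → cannot bind it.

{3}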